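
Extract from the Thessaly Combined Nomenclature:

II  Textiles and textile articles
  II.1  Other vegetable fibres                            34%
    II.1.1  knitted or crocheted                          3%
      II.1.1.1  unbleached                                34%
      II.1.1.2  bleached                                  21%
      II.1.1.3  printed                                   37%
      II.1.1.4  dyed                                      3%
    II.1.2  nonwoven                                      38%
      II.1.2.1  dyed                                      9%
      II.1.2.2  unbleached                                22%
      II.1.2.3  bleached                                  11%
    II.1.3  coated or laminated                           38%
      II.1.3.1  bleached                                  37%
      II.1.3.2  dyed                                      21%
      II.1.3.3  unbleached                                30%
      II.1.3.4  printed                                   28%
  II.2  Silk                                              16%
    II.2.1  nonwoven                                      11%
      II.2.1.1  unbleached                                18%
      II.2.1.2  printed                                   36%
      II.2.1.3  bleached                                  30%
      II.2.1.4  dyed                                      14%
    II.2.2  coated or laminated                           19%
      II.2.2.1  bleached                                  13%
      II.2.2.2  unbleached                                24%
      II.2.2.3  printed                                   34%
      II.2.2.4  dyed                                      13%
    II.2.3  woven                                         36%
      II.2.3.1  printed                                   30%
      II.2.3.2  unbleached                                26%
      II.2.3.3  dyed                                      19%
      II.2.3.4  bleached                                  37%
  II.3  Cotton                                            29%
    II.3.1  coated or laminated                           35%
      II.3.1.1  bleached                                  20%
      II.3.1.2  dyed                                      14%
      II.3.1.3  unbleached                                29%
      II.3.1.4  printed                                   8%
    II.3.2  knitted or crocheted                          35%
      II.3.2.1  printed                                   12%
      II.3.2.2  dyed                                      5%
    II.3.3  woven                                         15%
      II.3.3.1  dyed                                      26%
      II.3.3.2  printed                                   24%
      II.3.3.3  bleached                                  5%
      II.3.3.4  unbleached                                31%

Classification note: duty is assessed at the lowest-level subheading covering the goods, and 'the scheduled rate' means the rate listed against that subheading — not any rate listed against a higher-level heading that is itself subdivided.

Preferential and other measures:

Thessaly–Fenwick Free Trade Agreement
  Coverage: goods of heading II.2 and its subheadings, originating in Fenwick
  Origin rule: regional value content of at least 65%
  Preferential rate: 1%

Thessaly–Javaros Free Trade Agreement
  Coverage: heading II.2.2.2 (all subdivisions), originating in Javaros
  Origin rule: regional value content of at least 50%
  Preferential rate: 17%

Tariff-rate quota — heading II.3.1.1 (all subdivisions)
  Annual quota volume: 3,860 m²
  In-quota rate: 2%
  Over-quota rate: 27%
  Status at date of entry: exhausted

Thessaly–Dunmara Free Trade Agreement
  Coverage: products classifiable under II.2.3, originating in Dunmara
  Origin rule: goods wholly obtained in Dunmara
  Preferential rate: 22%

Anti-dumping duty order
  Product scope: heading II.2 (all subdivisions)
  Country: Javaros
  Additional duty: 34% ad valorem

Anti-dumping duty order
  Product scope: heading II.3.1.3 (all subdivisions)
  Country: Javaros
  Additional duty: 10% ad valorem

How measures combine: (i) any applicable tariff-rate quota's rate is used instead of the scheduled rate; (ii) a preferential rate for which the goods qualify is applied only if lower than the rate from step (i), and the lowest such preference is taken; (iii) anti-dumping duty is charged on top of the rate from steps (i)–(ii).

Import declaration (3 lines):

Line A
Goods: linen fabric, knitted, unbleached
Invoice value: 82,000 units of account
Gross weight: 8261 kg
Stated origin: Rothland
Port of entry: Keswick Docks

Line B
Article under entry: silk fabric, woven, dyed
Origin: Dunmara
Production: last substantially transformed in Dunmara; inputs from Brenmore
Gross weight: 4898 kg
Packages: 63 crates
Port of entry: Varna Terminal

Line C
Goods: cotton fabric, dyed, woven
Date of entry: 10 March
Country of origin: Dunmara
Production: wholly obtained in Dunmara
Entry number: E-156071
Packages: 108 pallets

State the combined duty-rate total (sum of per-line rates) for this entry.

79%

Line A: linen → II.1; knitted → II.1.1; unbleached → II.1.1.1. Scheduled 34%. No special measure applies. → 34%.
Line B: silk → II.2; woven → II.2.3; dyed → II.2.3.3. Scheduled 19%. Dunmara agreement on II.2.3: not wholly obtained. → 19%.
Line C: cotton → II.3; woven → II.3.3; dyed → II.3.3.1. Scheduled 26%. Dunmara agreement on II.2.3: II.3.3.1 not covered. → 26%.
Sum: 34% + 19% + 26% = 79%.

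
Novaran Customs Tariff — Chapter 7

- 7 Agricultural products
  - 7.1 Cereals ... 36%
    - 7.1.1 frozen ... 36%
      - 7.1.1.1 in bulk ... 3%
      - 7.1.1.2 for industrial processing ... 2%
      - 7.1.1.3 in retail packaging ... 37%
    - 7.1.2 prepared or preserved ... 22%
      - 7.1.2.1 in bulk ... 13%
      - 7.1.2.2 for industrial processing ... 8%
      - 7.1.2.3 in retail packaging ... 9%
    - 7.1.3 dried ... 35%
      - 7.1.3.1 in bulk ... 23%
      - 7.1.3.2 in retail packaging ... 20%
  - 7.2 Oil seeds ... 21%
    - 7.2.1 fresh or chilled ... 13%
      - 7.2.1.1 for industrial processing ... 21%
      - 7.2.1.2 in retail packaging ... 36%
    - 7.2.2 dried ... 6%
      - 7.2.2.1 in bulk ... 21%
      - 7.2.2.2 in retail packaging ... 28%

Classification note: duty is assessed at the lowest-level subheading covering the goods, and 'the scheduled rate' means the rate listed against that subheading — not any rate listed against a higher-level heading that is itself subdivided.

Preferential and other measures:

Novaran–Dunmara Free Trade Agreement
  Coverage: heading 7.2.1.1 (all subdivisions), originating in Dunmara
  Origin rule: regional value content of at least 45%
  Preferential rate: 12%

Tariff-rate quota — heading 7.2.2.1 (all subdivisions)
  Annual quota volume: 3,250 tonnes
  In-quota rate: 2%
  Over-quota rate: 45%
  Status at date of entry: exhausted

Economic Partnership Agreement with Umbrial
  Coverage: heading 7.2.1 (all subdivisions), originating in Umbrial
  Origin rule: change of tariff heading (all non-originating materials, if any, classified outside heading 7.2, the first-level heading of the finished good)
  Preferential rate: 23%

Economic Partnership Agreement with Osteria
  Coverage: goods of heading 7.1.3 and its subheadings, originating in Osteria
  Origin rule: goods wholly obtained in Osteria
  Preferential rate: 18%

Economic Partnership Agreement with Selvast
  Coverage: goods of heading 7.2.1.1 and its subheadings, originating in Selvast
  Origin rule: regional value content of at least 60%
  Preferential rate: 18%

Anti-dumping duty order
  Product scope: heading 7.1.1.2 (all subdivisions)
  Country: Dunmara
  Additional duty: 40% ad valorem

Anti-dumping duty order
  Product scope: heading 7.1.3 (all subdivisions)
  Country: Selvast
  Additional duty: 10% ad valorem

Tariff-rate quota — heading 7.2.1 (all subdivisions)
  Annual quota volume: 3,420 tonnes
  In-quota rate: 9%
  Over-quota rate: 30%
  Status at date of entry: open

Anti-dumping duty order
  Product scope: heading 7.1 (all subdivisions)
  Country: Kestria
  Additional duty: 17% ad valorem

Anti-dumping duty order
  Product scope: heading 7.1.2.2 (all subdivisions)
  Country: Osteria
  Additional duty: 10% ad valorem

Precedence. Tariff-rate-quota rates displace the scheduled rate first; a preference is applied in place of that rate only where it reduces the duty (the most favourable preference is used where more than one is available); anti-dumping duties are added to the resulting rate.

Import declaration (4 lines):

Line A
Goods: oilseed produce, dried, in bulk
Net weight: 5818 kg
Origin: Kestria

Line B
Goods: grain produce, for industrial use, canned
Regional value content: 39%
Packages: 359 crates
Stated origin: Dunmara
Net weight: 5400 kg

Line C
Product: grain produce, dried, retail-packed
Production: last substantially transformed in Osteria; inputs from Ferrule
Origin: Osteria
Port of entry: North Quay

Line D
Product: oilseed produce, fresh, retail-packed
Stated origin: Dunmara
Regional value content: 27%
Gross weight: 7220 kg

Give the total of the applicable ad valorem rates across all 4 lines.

82%

Line A: oilseed → 7.2; dried → 7.2.2; in bulk → 7.2.2.1. Scheduled 21%. quota on 7.2.2.1 exhausted → over-quota 45%. → 45%.
Line B: grain → 7.1; canned → 7.1.2; for industrial use → 7.1.2.2. Scheduled 8%. Dunmara agreement on 7.2.1.1: 7.1.2.2 not covered. → 8%.
Line C: grain → 7.1; dried → 7.1.3; retail-packed → 7.1.3.2. Scheduled 20%. Osteria agreement on 7.1.3: not wholly obtained. → 20%.
Line D: oilseed → 7.2; fresh → 7.2.1; retail-packed → 7.2.1.2. Scheduled 36%. quota on 7.2.1 open → in-quota 9%; Dunmara agreement on 7.2.1.1: 7.2.1.2 not covered. → 9%.
Sum: 45% + 8% + 20% + 9% = 82%.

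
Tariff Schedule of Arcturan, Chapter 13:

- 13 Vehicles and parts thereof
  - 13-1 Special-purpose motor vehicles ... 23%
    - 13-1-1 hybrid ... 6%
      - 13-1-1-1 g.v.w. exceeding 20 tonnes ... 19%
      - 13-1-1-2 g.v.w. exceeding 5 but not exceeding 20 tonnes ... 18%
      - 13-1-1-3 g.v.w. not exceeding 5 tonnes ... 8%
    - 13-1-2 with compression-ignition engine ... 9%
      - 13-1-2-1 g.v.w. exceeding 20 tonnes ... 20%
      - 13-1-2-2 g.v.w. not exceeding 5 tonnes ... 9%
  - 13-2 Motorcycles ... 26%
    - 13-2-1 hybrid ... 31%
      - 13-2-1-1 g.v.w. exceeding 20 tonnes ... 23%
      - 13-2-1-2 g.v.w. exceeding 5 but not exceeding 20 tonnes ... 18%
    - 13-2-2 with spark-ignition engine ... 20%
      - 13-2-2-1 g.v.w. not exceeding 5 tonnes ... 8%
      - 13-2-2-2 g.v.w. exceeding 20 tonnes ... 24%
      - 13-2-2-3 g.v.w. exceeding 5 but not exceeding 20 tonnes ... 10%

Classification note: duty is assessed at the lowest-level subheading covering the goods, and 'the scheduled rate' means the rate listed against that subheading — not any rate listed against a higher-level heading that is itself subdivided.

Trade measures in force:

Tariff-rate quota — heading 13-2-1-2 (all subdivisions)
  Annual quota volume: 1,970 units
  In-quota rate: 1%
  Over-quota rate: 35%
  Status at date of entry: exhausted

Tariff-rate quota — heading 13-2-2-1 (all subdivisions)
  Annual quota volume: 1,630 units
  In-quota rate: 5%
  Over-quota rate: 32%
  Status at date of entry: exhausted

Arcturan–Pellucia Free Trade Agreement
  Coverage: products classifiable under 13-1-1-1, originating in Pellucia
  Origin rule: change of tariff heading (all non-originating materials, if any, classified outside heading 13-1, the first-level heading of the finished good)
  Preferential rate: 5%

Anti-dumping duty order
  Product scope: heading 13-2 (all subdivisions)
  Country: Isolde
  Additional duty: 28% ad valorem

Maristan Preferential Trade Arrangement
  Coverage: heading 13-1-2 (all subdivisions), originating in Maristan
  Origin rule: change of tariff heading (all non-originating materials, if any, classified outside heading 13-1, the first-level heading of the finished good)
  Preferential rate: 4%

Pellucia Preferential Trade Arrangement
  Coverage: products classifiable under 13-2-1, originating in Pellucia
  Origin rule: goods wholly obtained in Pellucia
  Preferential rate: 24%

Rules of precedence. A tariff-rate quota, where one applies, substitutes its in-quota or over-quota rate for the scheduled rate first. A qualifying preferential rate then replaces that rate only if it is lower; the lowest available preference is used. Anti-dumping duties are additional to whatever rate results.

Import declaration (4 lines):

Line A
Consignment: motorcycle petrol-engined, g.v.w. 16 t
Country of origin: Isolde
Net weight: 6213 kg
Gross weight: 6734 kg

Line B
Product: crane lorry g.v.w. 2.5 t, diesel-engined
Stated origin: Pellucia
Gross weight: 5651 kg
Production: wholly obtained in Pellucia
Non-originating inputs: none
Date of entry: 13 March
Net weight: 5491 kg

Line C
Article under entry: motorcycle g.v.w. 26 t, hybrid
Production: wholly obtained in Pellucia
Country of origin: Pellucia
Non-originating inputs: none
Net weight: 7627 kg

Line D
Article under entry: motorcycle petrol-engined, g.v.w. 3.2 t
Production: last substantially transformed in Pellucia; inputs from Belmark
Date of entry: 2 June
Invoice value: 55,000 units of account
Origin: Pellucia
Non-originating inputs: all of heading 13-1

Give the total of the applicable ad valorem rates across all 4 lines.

Line A: motorcycle → 13-2; petrol-engined → 13-2-2; g.v.w. 16 t → 13-2-2-3. Scheduled 10%. anti-dumping (Isolde, 13-2): +28%; total 10% + 28% = 38%. → 38%.
Line B: crane lorry → 13-1; diesel-engined → 13-1-2; g.v.w. 2.5 t → 13-1-2-2. Scheduled 9%. Pellucia agreement on 13-1-1-1: 13-1-2-2 not covered; Pellucia agreement on 13-2-1: 13-1-2-2 not covered. → 9%.
Line C: motorcycle → 13-2; hybrid → 13-2-1; g.v.w. 26 t → 13-2-1-1. Scheduled 23%. Pellucia agreement on 13-1-1-1: 13-2-1-1 not covered; Pellucia agreement on 13-2-1: wholly obtained → 24% available; preference 24% not lower than 23% → no reduction. → 23%.
Line D: motorcycle → 13-2; petrol-engined → 13-2-2; g.v.w. 3.2 t → 13-2-2-1. Scheduled 8%. quota on 13-2-2-1 exhausted → over-quota 32%; Pellucia agreement on 13-1-1-1: 13-2-2-1 not covered; Pellucia agreement on 13-2-1: 13-2-2-1 not covered. → 32%.
Sum: 38% + 9% + 23% + 32% = 102%.

102%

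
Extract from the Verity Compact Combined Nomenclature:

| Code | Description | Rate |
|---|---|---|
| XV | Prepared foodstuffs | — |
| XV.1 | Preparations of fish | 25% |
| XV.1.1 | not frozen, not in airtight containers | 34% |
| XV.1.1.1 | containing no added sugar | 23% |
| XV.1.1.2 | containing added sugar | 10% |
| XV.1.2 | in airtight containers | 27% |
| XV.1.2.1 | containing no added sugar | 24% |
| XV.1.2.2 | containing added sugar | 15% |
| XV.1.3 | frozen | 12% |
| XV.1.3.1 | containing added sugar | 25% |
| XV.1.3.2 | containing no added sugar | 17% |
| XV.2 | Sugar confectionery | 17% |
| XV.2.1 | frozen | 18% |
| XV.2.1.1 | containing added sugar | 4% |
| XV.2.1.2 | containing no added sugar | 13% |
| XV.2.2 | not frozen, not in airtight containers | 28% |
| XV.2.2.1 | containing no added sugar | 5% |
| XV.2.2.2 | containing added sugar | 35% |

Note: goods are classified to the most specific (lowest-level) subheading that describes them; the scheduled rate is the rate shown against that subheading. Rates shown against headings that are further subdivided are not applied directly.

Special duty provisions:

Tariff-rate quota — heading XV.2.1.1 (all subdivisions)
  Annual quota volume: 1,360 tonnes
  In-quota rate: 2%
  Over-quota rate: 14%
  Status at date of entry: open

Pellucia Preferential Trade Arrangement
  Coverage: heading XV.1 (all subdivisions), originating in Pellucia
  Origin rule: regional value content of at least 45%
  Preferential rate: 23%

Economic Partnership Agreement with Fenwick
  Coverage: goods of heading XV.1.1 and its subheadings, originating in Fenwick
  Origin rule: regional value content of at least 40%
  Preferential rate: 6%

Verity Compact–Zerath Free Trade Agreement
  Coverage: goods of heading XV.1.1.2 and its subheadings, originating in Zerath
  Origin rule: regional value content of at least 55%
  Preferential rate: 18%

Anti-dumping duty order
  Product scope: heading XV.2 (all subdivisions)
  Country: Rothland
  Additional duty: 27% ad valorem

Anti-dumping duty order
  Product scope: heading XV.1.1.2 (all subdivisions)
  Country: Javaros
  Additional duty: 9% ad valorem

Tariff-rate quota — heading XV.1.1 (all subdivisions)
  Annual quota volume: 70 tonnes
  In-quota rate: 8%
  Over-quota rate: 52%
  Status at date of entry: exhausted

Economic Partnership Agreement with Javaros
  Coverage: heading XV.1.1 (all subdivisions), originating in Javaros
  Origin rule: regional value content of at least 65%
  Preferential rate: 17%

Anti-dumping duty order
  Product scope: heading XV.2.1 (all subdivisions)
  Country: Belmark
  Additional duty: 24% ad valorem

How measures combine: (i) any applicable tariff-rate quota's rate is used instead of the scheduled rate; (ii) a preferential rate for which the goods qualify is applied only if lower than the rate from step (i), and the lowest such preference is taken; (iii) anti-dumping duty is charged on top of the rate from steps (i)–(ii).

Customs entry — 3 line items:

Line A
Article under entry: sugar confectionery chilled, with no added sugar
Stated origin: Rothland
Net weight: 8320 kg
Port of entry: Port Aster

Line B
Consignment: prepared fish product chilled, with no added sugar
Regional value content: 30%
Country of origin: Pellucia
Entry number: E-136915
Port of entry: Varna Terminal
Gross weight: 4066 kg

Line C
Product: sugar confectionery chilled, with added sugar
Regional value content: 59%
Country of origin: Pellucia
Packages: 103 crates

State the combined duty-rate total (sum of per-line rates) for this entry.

Line A: sugar confectionery → XV.2; chilled → XV.2.2; with no added sugar → XV.2.2.1. Scheduled 5%. anti-dumping (Rothland, XV.2): +27%; total 5% + 27% = 32%. → 32%.
Line B: prepared fish product → XV.1; chilled → XV.1.1; with no added sugar → XV.1.1.1. Scheduled 23%. quota on XV.1.1 exhausted → over-quota 52%; Pellucia agreement on XV.1: RVC < 45%. → 52%.
Line C: sugar confectionery → XV.2; chilled → XV.2.2; with added sugar → XV.2.2.2. Scheduled 35%. Pellucia agreement on XV.1: XV.2.2.2 not covered. → 35%.
Sum: 32% + 52% + 35% = 119%.

119%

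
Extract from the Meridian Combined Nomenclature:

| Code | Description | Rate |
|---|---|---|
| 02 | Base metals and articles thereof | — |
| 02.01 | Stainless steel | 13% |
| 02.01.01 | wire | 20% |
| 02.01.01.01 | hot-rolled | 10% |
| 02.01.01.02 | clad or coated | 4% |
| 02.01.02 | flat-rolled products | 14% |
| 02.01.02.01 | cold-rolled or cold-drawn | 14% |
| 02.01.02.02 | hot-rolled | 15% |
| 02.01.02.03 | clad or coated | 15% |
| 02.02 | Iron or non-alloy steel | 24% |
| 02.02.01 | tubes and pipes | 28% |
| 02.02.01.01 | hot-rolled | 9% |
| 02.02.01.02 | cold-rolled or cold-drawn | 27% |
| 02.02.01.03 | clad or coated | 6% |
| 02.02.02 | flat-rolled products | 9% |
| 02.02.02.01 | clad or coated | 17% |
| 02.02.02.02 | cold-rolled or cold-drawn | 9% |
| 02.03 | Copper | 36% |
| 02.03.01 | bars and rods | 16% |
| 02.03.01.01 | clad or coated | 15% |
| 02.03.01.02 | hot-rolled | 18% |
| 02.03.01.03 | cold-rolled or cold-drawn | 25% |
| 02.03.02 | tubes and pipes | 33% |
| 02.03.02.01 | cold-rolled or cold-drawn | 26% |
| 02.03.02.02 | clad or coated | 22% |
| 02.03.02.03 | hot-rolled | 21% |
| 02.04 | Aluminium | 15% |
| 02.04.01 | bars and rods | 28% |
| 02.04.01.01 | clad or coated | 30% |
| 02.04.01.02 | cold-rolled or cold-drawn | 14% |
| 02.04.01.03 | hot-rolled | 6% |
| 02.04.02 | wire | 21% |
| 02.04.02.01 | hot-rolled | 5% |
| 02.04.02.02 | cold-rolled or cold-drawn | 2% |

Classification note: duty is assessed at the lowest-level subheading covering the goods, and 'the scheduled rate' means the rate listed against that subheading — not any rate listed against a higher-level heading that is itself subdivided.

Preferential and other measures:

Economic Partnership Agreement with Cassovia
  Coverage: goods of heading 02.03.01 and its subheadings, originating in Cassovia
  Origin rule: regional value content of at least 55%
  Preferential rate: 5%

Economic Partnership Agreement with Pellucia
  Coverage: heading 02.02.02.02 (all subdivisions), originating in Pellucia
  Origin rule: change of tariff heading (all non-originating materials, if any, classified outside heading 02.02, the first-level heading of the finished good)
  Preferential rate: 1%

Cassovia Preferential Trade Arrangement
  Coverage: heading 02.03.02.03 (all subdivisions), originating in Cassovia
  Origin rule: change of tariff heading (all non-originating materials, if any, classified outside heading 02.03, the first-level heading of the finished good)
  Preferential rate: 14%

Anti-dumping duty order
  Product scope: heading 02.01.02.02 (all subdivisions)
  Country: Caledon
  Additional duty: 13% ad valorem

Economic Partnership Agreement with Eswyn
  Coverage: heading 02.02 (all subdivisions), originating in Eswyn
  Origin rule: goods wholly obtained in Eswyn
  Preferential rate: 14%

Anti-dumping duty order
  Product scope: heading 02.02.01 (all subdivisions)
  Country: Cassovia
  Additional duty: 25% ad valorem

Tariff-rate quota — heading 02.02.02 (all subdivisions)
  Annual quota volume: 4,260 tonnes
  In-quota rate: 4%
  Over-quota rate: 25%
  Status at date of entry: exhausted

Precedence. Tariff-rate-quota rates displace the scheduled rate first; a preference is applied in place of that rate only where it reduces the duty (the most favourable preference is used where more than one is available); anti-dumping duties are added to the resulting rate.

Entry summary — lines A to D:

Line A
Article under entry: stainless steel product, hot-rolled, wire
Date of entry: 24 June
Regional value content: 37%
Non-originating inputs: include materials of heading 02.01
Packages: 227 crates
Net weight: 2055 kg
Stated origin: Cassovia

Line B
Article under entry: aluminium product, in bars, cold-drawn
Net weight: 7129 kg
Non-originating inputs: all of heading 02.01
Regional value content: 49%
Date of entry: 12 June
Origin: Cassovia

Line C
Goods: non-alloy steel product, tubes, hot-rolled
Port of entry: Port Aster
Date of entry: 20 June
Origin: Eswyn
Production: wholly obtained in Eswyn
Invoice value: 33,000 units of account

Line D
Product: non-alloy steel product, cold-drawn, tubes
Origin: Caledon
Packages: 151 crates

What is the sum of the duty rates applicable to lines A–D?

60%

Line A: stainless steel → 02.01; wire → 02.01.01; hot-rolled → 02.01.01.01. Scheduled 10%. Cassovia agreement on 02.03.01: 02.01.01.01 not covered; Cassovia agreement on 02.03.02.03: 02.01.01.01 not covered. → 10%.
Line B: aluminium → 02.04; in bars → 02.04.01; cold-drawn → 02.04.01.02. Scheduled 14%. Cassovia agreement on 02.03.01: 02.04.01.02 not covered; Cassovia agreement on 02.03.02.03: 02.04.01.02 not covered. → 14%.
Line C: non-alloy steel → 02.02; tubes → 02.02.01; hot-rolled → 02.02.01.01. Scheduled 9%. Eswyn agreement on 02.02: wholly obtained → 14% available; preference 14% not lower than 9% → no reduction. → 9%.
Line D: non-alloy steel → 02.02; tubes → 02.02.01; cold-drawn → 02.02.01.02. Scheduled 27%. No special measure applies. → 27%.
Sum: 10% + 14% + 9% + 27% = 60%.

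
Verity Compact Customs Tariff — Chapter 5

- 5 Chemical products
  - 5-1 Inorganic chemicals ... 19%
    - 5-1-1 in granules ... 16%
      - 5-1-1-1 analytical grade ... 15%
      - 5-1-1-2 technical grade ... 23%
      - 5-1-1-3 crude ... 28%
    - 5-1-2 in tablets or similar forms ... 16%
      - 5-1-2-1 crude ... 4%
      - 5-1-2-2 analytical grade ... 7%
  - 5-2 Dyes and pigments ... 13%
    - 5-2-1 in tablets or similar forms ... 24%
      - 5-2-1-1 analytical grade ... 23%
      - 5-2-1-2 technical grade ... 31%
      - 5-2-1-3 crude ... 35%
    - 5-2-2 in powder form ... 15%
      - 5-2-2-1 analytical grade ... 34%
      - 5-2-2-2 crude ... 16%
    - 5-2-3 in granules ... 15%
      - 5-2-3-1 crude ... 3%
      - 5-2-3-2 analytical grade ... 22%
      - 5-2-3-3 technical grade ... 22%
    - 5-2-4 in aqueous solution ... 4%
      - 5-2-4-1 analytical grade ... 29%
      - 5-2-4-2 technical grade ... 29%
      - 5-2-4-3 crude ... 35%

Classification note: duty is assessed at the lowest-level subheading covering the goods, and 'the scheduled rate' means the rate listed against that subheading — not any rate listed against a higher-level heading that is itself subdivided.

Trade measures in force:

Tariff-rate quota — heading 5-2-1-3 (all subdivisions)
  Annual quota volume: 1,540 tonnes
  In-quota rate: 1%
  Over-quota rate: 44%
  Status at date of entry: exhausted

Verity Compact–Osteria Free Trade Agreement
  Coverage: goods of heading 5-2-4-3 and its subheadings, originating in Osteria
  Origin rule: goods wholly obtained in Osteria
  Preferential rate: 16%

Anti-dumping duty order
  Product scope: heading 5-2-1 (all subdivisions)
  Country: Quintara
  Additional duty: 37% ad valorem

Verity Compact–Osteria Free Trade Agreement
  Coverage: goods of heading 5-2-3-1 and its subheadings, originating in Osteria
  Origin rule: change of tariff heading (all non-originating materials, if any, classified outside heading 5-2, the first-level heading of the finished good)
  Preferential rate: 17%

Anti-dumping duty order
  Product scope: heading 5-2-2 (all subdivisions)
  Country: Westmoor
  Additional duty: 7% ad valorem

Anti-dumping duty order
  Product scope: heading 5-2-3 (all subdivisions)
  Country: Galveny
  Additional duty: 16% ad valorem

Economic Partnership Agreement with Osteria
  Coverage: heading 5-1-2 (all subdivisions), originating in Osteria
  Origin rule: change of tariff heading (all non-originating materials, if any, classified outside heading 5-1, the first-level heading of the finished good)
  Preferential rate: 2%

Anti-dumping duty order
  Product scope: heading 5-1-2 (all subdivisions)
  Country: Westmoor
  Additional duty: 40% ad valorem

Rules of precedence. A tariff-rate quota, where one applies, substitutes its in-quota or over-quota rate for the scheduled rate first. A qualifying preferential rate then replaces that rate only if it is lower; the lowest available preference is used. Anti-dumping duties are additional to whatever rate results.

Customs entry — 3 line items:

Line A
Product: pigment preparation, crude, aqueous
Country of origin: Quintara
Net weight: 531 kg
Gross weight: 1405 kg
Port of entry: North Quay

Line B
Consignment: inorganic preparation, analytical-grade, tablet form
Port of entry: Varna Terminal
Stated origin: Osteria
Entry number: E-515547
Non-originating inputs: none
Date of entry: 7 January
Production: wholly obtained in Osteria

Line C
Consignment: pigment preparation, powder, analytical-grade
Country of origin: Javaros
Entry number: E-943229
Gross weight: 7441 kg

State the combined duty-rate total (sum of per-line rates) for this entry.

Line A: pigment → 5-2; aqueous → 5-2-4; crude → 5-2-4-3. Scheduled 35%. No special measure applies. → 35%.
Line B: inorganic → 5-1; tablet form → 5-1-2; analytical-grade → 5-1-2-2. Scheduled 7%. Osteria agreement on 5-2-4-3: 5-1-2-2 not covered; Osteria agreement on 5-2-3-1: 5-1-2-2 not covered; Osteria agreement on 5-1-2: CTH met → 2% available; preferential 2%. → 2%.
Line C: pigment → 5-2; powder → 5-2-2; analytical-grade → 5-2-2-1. Scheduled 34%. No special measure applies. → 34%.
Sum: 35% + 2% + 34% = 71%.

71%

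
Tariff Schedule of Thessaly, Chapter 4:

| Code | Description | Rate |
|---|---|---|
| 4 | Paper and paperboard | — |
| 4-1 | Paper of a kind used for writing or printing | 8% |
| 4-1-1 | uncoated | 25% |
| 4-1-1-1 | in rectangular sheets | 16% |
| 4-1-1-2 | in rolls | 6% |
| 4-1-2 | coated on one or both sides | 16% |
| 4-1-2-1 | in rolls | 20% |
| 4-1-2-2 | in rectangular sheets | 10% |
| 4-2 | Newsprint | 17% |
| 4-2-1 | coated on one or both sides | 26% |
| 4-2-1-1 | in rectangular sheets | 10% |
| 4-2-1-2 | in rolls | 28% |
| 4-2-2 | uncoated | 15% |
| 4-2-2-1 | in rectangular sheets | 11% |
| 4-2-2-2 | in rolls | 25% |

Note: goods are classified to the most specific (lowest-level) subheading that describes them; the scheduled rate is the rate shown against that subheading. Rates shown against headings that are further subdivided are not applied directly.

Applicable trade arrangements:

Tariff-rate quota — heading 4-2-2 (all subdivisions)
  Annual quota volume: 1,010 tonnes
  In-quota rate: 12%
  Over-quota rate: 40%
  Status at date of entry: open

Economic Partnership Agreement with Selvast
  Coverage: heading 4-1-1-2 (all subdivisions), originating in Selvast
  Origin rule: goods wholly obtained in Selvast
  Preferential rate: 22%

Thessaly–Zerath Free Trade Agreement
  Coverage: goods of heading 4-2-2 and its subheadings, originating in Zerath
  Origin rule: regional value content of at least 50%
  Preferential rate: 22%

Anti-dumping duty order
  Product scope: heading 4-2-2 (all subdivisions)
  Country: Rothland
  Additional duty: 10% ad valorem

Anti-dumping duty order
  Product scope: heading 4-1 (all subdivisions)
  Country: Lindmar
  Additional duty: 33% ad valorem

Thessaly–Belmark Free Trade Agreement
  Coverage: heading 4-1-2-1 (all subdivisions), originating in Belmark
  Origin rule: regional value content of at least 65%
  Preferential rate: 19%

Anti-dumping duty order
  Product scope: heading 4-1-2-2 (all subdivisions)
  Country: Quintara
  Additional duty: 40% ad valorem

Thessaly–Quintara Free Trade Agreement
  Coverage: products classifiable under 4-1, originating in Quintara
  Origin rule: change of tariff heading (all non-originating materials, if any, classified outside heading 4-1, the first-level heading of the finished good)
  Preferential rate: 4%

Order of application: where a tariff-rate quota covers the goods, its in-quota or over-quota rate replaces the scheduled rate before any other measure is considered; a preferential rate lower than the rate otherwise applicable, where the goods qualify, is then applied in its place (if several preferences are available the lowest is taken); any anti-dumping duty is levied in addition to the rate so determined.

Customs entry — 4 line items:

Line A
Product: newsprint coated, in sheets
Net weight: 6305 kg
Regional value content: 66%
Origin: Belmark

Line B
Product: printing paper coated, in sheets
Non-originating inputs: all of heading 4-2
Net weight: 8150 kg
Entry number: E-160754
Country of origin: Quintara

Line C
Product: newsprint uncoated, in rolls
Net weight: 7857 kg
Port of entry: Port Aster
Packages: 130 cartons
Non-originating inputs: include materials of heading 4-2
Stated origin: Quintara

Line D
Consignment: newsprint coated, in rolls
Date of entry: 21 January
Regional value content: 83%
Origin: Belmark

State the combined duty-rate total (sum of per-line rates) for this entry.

Line A: newsprint → 4-2; coated → 4-2-1; in sheets → 4-2-1-1. Scheduled 10%. Belmark agreement on 4-1-2-1: 4-2-1-1 not covered. → 10%.
Line B: printing paper → 4-1; coated → 4-1-2; in sheets → 4-1-2-2. Scheduled 10%. Quintara agreement on 4-1: CTH met → 4% available; preferential 4%; anti-dumping (Quintara, 4-1-2-2): +40%; total 4% + 40% = 44%. → 44%.
Line C: newsprint → 4-2; uncoated → 4-2-2; in rolls → 4-2-2-2. Scheduled 25%. quota on 4-2-2 open → in-quota 12%; Quintara agreement on 4-1: 4-2-2-2 not covered. → 12%.
Line D: newsprint → 4-2; coated → 4-2-1; in rolls → 4-2-1-2. Scheduled 28%. Belmark agreement on 4-1-2-1: 4-2-1-2 not covered. → 28%.
Sum: 10% + 44% + 12% + 28% = 94%.

94%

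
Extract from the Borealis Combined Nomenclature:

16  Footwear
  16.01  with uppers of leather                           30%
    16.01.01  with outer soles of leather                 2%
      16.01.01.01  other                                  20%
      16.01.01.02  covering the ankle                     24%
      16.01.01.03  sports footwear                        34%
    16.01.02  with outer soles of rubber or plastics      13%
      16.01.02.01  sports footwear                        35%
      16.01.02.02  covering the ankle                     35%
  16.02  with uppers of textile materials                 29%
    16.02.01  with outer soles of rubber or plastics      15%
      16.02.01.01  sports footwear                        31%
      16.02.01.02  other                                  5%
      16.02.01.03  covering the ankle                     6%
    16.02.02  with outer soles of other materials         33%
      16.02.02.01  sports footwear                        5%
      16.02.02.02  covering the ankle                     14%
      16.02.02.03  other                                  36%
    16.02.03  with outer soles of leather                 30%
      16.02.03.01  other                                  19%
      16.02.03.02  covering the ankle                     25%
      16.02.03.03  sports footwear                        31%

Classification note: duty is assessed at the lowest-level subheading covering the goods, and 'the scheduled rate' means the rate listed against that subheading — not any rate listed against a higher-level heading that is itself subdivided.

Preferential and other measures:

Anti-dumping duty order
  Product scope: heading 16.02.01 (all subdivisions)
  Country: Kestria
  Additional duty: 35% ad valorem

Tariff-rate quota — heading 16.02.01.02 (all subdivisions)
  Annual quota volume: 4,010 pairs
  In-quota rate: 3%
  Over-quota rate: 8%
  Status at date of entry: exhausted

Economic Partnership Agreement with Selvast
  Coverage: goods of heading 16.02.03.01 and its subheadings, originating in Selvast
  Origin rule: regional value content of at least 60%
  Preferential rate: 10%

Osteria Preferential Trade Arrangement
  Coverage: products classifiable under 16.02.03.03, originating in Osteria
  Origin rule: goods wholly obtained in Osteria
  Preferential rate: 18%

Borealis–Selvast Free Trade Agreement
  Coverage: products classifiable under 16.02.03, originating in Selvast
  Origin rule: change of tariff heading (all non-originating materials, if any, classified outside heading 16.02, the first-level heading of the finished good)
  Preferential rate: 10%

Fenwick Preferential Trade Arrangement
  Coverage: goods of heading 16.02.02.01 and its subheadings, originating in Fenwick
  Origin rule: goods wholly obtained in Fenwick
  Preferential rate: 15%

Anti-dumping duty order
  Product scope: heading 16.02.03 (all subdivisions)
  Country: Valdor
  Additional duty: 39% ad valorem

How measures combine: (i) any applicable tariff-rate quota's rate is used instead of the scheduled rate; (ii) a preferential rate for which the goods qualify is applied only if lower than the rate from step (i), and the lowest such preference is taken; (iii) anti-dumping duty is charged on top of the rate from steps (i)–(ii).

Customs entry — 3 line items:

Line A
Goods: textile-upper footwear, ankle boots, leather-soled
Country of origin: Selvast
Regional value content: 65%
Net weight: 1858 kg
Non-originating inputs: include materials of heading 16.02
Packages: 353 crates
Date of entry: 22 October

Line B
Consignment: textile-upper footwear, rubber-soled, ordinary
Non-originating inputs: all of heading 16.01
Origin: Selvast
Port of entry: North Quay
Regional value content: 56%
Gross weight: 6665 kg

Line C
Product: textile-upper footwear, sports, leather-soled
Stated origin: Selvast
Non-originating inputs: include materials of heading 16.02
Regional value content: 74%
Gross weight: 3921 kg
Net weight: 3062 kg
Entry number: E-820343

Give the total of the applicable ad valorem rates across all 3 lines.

64%

Line A: textile-upper → 16.02; leather-soled → 16.02.03; ankle boots → 16.02.03.02. Scheduled 25%. Selvast agreement on 16.02.03.01: 16.02.03.02 not covered; Selvast agreement on 16.02.03: CTH not met. → 25%.
Line B: textile-upper → 16.02; rubber-soled → 16.02.01; ordinary → 16.02.01.02. Scheduled 5%. quota on 16.02.01.02 exhausted → over-quota 8%; Selvast agreement on 16.02.03.01: 16.02.01.02 not covered; Selvast agreement on 16.02.03: 16.02.01.02 not covered. → 8%.
Line C: textile-upper → 16.02; leather-soled → 16.02.03; sports → 16.02.03.03. Scheduled 31%. Selvast agreement on 16.02.03.01: 16.02.03.03 not covered; Selvast agreement on 16.02.03: CTH not met. → 31%.
Sum: 25% + 8% + 31% = 64%.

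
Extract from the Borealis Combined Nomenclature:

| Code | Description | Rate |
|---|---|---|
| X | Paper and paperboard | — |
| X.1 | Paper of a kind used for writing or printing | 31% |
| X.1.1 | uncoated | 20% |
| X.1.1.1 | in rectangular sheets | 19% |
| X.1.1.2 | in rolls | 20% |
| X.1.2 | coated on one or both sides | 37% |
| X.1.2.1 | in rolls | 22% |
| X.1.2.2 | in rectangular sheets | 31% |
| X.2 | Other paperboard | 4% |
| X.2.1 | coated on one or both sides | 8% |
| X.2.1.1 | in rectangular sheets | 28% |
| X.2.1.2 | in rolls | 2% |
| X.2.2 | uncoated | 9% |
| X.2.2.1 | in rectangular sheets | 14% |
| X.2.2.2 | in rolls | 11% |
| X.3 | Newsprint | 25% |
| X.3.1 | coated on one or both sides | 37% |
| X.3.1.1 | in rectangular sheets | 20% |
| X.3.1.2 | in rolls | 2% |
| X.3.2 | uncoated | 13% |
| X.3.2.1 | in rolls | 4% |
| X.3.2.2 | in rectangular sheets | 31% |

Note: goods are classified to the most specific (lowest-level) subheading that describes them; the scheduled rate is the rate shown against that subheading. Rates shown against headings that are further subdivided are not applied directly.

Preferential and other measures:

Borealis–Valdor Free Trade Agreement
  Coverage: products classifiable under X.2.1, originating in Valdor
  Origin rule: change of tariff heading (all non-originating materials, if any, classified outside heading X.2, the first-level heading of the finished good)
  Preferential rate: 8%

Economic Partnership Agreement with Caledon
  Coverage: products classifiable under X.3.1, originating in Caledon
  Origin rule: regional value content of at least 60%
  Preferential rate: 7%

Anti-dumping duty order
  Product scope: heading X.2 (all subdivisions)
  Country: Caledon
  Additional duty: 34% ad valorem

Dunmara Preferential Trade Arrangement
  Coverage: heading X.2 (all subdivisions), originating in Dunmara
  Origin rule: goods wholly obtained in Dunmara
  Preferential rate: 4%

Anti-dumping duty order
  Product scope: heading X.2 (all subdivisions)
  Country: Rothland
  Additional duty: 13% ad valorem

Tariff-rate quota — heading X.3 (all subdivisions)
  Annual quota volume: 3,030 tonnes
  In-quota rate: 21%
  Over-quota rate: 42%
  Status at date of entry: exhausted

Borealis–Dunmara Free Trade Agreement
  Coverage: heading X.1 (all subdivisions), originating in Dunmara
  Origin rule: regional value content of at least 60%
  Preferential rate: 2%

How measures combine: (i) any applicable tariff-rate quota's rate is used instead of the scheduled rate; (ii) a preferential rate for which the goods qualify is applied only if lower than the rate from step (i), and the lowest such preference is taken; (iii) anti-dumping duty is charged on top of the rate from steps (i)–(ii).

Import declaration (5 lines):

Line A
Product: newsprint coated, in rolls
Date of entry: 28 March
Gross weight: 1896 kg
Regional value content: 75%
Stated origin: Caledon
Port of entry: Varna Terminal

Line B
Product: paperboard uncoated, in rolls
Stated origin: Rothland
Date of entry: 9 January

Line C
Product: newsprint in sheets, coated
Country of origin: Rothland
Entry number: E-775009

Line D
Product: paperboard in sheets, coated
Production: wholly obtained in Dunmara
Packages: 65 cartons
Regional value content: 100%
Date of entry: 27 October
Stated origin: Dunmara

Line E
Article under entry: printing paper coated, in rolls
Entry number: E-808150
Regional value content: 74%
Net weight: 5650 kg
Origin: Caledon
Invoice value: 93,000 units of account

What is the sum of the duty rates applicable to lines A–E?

99%

Line A: newsprint → X.3; coated → X.3.1; in rolls → X.3.1.2. Scheduled 2%. quota on X.3 exhausted → over-quota 42%; Caledon agreement on X.3.1: RVC ≥ 60% → 7% available; preferential 7%. → 7%.
Line B: paperboard → X.2; uncoated → X.2.2; in rolls → X.2.2.2. Scheduled 11%. anti-dumping (Rothland, X.2): +13%; total 11% + 13% = 24%. → 24%.
Line C: newsprint → X.3; coated → X.3.1; in sheets → X.3.1.1. Scheduled 20%. quota on X.3 exhausted → over-quota 42%. → 42%.
Line D: paperboard → X.2; coated → X.2.1; in sheets → X.2.1.1. Scheduled 28%. Dunmara agreement on X.2: wholly obtained → 4% available; Dunmara agreement on X.1: X.2.1.1 not covered; preferential 4%. → 4%.
Line E: printing paper → X.1; coated → X.1.2; in rolls → X.1.2.1. Scheduled 22%. Caledon agreement on X.3.1: X.1.2.1 not covered. → 22%.
Sum: 7% + 24% + 42% + 4% + 22% = 99%.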